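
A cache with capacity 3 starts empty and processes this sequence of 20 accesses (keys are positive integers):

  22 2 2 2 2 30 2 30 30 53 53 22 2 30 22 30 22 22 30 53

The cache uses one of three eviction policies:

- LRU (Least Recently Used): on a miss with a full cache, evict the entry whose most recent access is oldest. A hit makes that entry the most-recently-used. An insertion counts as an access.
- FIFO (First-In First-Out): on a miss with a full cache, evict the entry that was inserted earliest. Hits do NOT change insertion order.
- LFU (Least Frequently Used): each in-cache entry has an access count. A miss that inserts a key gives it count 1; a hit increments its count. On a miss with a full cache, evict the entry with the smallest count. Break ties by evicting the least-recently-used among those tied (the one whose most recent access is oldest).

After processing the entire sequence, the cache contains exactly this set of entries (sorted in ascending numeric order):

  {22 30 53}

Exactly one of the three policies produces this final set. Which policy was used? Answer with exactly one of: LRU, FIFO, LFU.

Simulating under each policy and comparing final sets:
  LRU: final set = {22 30 53} -> MATCHES target
  FIFO: final set = {2 30 53} -> differs
  LFU: final set = {2 30 53} -> differs
Only LRU produces the target set.

Answer: LRU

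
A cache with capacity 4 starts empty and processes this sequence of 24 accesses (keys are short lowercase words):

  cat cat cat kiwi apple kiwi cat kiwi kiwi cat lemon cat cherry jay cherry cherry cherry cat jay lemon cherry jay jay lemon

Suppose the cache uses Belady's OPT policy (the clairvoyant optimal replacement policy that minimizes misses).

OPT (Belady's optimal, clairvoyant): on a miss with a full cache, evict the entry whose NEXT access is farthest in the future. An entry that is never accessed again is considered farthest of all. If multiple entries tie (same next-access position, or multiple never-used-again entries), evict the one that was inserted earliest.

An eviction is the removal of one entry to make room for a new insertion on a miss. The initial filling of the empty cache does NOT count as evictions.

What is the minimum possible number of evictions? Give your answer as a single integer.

OPT (Belady) simulation (capacity=4):
  1. access cat: MISS. Cache: [cat]
  2. access cat: HIT. Next use of cat: step 3. Cache: [cat]
  3. access cat: HIT. Next use of cat: step 7. Cache: [cat]
  4. access kiwi: MISS. Cache: [cat kiwi]
  5. access apple: MISS. Cache: [cat kiwi apple]
  6. access kiwi: HIT. Next use of kiwi: step 8. Cache: [cat kiwi apple]
  7. access cat: HIT. Next use of cat: step 10. Cache: [cat kiwi apple]
  8. access kiwi: HIT. Next use of kiwi: step 9. Cache: [cat kiwi apple]
  9. access kiwi: HIT. Next use of kiwi: never. Cache: [cat kiwi apple]
  10. access cat: HIT. Next use of cat: step 12. Cache: [cat kiwi apple]
  11. access lemon: MISS. Cache: [cat kiwi apple lemon]
  12. access cat: HIT. Next use of cat: step 18. Cache: [cat kiwi apple lemon]
  13. access cherry: MISS, evict kiwi (next use: never). Cache: [cat apple lemon cherry]
  14. access jay: MISS, evict apple (next use: never). Cache: [cat lemon cherry jay]
  15. access cherry: HIT. Next use of cherry: step 16. Cache: [cat lemon cherry jay]
  16. access cherry: HIT. Next use of cherry: step 17. Cache: [cat lemon cherry jay]
  17. access cherry: HIT. Next use of cherry: step 21. Cache: [cat lemon cherry jay]
  18. access cat: HIT. Next use of cat: never. Cache: [cat lemon cherry jay]
  19. access jay: HIT. Next use of jay: step 22. Cache: [cat lemon cherry jay]
  20. access lemon: HIT. Next use of lemon: step 24. Cache: [cat lemon cherry jay]
  21. access cherry: HIT. Next use of cherry: never. Cache: [cat lemon cherry jay]
  22. access jay: HIT. Next use of jay: step 23. Cache: [cat lemon cherry jay]
  23. access jay: HIT. Next use of jay: never. Cache: [cat lemon cherry jay]
  24. access lemon: HIT. Next use of lemon: never. Cache: [cat lemon cherry jay]
Total: 18 hits, 6 misses, 2 evictions

Answer: 2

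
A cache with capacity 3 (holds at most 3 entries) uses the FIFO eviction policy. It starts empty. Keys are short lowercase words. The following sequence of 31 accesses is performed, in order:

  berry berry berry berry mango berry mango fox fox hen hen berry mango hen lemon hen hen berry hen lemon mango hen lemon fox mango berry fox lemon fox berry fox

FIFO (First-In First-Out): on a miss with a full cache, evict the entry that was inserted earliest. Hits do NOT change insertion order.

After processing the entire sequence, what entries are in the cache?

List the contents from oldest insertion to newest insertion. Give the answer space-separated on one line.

FIFO simulation (capacity=3):
  1. access berry: MISS. Cache (old->new): [berry]
  2. access berry: HIT. Cache (old->new): [berry]
  3. access berry: HIT. Cache (old->new): [berry]
  4. access berry: HIT. Cache (old->new): [berry]
  5. access mango: MISS. Cache (old->new): [berry mango]
  6. access berry: HIT. Cache (old->new): [berry mango]
  7. access mango: HIT. Cache (old->new): [berry mango]
  8. access fox: MISS. Cache (old->new): [berry mango fox]
  9. access fox: HIT. Cache (old->new): [berry mango fox]
  10. access hen: MISS, evict berry. Cache (old->new): [mango fox hen]
  11. access hen: HIT. Cache (old->new): [mango fox hen]
  12. access berry: MISS, evict mango. Cache (old->new): [fox hen berry]
  13. access mango: MISS, evict fox. Cache (old->new): [hen berry mango]
  14. access hen: HIT. Cache (old->new): [hen berry mango]
  15. access lemon: MISS, evict hen. Cache (old->new): [berry mango lemon]
  16. access hen: MISS, evict berry. Cache (old->new): [mango lemon hen]
  17. access hen: HIT. Cache (old->new): [mango lemon hen]
  18. access berry: MISS, evict mango. Cache (old->new): [lemon hen berry]
  19. access hen: HIT. Cache (old->new): [lemon hen berry]
  20. access lemon: HIT. Cache (old->new): [lemon hen berry]
  21. access mango: MISS, evict lemon. Cache (old->new): [hen berry mango]
  22. access hen: HIT. Cache (old->new): [hen berry mango]
  23. access lemon: MISS, evict hen. Cache (old->new): [berry mango lemon]
  24. access fox: MISS, evict berry. Cache (old->new): [mango lemon fox]
  25. access mango: HIT. Cache (old->new): [mango lemon fox]
  26. access berry: MISS, evict mango. Cache (old->new): [lemon fox berry]
  27. access fox: HIT. Cache (old->new): [lemon fox berry]
  28. access lemon: HIT. Cache (old->new): [lemon fox berry]
  29. access fox: HIT. Cache (old->new): [lemon fox berry]
  30. access berry: HIT. Cache (old->new): [lemon fox berry]
  31. access fox: HIT. Cache (old->new): [lemon fox berry]
Total: 18 hits, 13 misses, 10 evictions

Answer: lemon fox berry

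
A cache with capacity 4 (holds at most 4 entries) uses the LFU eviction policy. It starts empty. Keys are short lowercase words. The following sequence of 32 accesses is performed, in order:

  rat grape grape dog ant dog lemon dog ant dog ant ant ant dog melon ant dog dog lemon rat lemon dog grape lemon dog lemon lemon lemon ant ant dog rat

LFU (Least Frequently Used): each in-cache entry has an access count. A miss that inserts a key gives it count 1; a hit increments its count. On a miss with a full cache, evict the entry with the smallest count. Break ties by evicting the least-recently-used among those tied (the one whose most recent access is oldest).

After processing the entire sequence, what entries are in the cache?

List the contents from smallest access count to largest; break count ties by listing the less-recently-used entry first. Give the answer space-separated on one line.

Answer: rat lemon ant dog

Derivation:
LFU simulation (capacity=4):
  1. access rat: MISS. Cache: [rat(c=1)]
  2. access grape: MISS. Cache: [rat(c=1) grape(c=1)]
  3. access grape: HIT, count now 2. Cache: [rat(c=1) grape(c=2)]
  4. access dog: MISS. Cache: [rat(c=1) dog(c=1) grape(c=2)]
  5. access ant: MISS. Cache: [rat(c=1) dog(c=1) ant(c=1) grape(c=2)]
  6. access dog: HIT, count now 2. Cache: [rat(c=1) ant(c=1) grape(c=2) dog(c=2)]
  7. access lemon: MISS, evict rat(c=1). Cache: [ant(c=1) lemon(c=1) grape(c=2) dog(c=2)]
  8. access dog: HIT, count now 3. Cache: [ant(c=1) lemon(c=1) grape(c=2) dog(c=3)]
  9. access ant: HIT, count now 2. Cache: [lemon(c=1) grape(c=2) ant(c=2) dog(c=3)]
  10. access dog: HIT, count now 4. Cache: [lemon(c=1) grape(c=2) ant(c=2) dog(c=4)]
  11. access ant: HIT, count now 3. Cache: [lemon(c=1) grape(c=2) ant(c=3) dog(c=4)]
  12. access ant: HIT, count now 4. Cache: [lemon(c=1) grape(c=2) dog(c=4) ant(c=4)]
  13. access ant: HIT, count now 5. Cache: [lemon(c=1) grape(c=2) dog(c=4) ant(c=5)]
  14. access dog: HIT, count now 5. Cache: [lemon(c=1) grape(c=2) ant(c=5) dog(c=5)]
  15. access melon: MISS, evict lemon(c=1). Cache: [melon(c=1) grape(c=2) ant(c=5) dog(c=5)]
  16. access ant: HIT, count now 6. Cache: [melon(c=1) grape(c=2) dog(c=5) ant(c=6)]
  17. access dog: HIT, count now 6. Cache: [melon(c=1) grape(c=2) ant(c=6) dog(c=6)]
  18. access dog: HIT, count now 7. Cache: [melon(c=1) grape(c=2) ant(c=6) dog(c=7)]
  19. access lemon: MISS, evict melon(c=1). Cache: [lemon(c=1) grape(c=2) ant(c=6) dog(c=7)]
  20. access rat: MISS, evict lemon(c=1). Cache: [rat(c=1) grape(c=2) ant(c=6) dog(c=7)]
  21. access lemon: MISS, evict rat(c=1). Cache: [lemon(c=1) grape(c=2) ant(c=6) dog(c=7)]
  22. access dog: HIT, count now 8. Cache: [lemon(c=1) grape(c=2) ant(c=6) dog(c=8)]
  23. access grape: HIT, count now 3. Cache: [lemon(c=1) grape(c=3) ant(c=6) dog(c=8)]
  24. access lemon: HIT, count now 2. Cache: [lemon(c=2) grape(c=3) ant(c=6) dog(c=8)]
  25. access dog: HIT, count now 9. Cache: [lemon(c=2) grape(c=3) ant(c=6) dog(c=9)]
  26. access lemon: HIT, count now 3. Cache: [grape(c=3) lemon(c=3) ant(c=6) dog(c=9)]
  27. access lemon: HIT, count now 4. Cache: [grape(c=3) lemon(c=4) ant(c=6) dog(c=9)]
  28. access lemon: HIT, count now 5. Cache: [grape(c=3) lemon(c=5) ant(c=6) dog(c=9)]
  29. access ant: HIT, count now 7. Cache: [grape(c=3) lemon(c=5) ant(c=7) dog(c=9)]
  30. access ant: HIT, count now 8. Cache: [grape(c=3) lemon(c=5) ant(c=8) dog(c=9)]
  31. access dog: HIT, count now 10. Cache: [grape(c=3) lemon(c=5) ant(c=8) dog(c=10)]
  32. access rat: MISS, evict grape(c=3). Cache: [rat(c=1) lemon(c=5) ant(c=8) dog(c=10)]
Total: 22 hits, 10 misses, 6 evictions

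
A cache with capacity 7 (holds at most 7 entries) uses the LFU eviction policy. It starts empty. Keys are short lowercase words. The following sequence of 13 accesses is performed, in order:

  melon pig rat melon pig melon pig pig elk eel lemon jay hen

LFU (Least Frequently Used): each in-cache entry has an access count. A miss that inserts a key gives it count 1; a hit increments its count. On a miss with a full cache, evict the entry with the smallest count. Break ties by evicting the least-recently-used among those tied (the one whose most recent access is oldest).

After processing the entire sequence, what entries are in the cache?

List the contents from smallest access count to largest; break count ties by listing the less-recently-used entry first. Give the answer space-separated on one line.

Answer: elk eel lemon jay hen melon pig

Derivation:
LFU simulation (capacity=7):
  1. access melon: MISS. Cache: [melon(c=1)]
  2. access pig: MISS. Cache: [melon(c=1) pig(c=1)]
  3. access rat: MISS. Cache: [melon(c=1) pig(c=1) rat(c=1)]
  4. access melon: HIT, count now 2. Cache: [pig(c=1) rat(c=1) melon(c=2)]
  5. access pig: HIT, count now 2. Cache: [rat(c=1) melon(c=2) pig(c=2)]
  6. access melon: HIT, count now 3. Cache: [rat(c=1) pig(c=2) melon(c=3)]
  7. access pig: HIT, count now 3. Cache: [rat(c=1) melon(c=3) pig(c=3)]
  8. access pig: HIT, count now 4. Cache: [rat(c=1) melon(c=3) pig(c=4)]
  9. access elk: MISS. Cache: [rat(c=1) elk(c=1) melon(c=3) pig(c=4)]
  10. access eel: MISS. Cache: [rat(c=1) elk(c=1) eel(c=1) melon(c=3) pig(c=4)]
  11. access lemon: MISS. Cache: [rat(c=1) elk(c=1) eel(c=1) lemon(c=1) melon(c=3) pig(c=4)]
  12. access jay: MISS. Cache: [rat(c=1) elk(c=1) eel(c=1) lemon(c=1) jay(c=1) melon(c=3) pig(c=4)]
  13. access hen: MISS, evict rat(c=1). Cache: [elk(c=1) eel(c=1) lemon(c=1) jay(c=1) hen(c=1) melon(c=3) pig(c=4)]
Total: 5 hits, 8 misses, 1 evictions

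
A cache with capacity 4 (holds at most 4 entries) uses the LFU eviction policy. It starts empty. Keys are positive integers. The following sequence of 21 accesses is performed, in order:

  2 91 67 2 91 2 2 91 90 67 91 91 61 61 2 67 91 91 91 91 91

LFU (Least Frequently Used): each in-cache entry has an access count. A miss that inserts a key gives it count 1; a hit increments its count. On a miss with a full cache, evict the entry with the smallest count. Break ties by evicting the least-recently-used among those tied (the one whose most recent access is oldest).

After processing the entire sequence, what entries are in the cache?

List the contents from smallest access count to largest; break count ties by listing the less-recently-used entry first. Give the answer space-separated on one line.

Answer: 61 67 2 91

Derivation:
LFU simulation (capacity=4):
  1. access 2: MISS. Cache: [2(c=1)]
  2. access 91: MISS. Cache: [2(c=1) 91(c=1)]
  3. access 67: MISS. Cache: [2(c=1) 91(c=1) 67(c=1)]
  4. access 2: HIT, count now 2. Cache: [91(c=1) 67(c=1) 2(c=2)]
  5. access 91: HIT, count now 2. Cache: [67(c=1) 2(c=2) 91(c=2)]
  6. access 2: HIT, count now 3. Cache: [67(c=1) 91(c=2) 2(c=3)]
  7. access 2: HIT, count now 4. Cache: [67(c=1) 91(c=2) 2(c=4)]
  8. access 91: HIT, count now 3. Cache: [67(c=1) 91(c=3) 2(c=4)]
  9. access 90: MISS. Cache: [67(c=1) 90(c=1) 91(c=3) 2(c=4)]
  10. access 67: HIT, count now 2. Cache: [90(c=1) 67(c=2) 91(c=3) 2(c=4)]
  11. access 91: HIT, count now 4. Cache: [90(c=1) 67(c=2) 2(c=4) 91(c=4)]
  12. access 91: HIT, count now 5. Cache: [90(c=1) 67(c=2) 2(c=4) 91(c=5)]
  13. access 61: MISS, evict 90(c=1). Cache: [61(c=1) 67(c=2) 2(c=4) 91(c=5)]
  14. access 61: HIT, count now 2. Cache: [67(c=2) 61(c=2) 2(c=4) 91(c=5)]
  15. access 2: HIT, count now 5. Cache: [67(c=2) 61(c=2) 91(c=5) 2(c=5)]
  16. access 67: HIT, count now 3. Cache: [61(c=2) 67(c=3) 91(c=5) 2(c=5)]
  17. access 91: HIT, count now 6. Cache: [61(c=2) 67(c=3) 2(c=5) 91(c=6)]
  18. access 91: HIT, count now 7. Cache: [61(c=2) 67(c=3) 2(c=5) 91(c=7)]
  19. access 91: HIT, count now 8. Cache: [61(c=2) 67(c=3) 2(c=5) 91(c=8)]
  20. access 91: HIT, count now 9. Cache: [61(c=2) 67(c=3) 2(c=5) 91(c=9)]
  21. access 91: HIT, count now 10. Cache: [61(c=2) 67(c=3) 2(c=5) 91(c=10)]
Total: 16 hits, 5 misses, 1 evictions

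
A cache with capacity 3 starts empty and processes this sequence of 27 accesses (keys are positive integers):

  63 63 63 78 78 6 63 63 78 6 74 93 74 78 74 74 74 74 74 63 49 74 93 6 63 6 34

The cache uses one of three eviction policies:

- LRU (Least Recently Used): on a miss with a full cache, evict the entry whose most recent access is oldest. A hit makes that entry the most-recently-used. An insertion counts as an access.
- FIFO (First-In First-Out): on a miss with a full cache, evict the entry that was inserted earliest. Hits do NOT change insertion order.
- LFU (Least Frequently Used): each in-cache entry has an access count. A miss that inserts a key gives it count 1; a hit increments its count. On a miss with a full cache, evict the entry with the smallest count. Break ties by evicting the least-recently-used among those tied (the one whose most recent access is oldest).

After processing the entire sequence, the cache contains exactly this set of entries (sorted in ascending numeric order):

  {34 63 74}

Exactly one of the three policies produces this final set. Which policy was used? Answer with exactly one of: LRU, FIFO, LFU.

Simulating under each policy and comparing final sets:
  LRU: final set = {6 34 63} -> differs
  FIFO: final set = {6 34 63} -> differs
  LFU: final set = {34 63 74} -> MATCHES target
Only LFU produces the target set.

Answer: LFU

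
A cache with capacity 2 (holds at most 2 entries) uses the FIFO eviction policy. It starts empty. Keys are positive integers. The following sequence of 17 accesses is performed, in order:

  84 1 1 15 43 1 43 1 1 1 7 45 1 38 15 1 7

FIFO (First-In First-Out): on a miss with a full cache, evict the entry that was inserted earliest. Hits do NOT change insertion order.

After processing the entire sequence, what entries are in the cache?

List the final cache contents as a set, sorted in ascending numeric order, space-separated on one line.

FIFO simulation (capacity=2):
  1. access 84: MISS. Cache (old->new): [84]
  2. access 1: MISS. Cache (old->new): [84 1]
  3. access 1: HIT. Cache (old->new): [84 1]
  4. access 15: MISS, evict 84. Cache (old->new): [1 15]
  5. access 43: MISS, evict 1. Cache (old->new): [15 43]
  6. access 1: MISS, evict 15. Cache (old->new): [43 1]
  7. access 43: HIT. Cache (old->new): [43 1]
  8. access 1: HIT. Cache (old->new): [43 1]
  9. access 1: HIT. Cache (old->new): [43 1]
  10. access 1: HIT. Cache (old->new): [43 1]
  11. access 7: MISS, evict 43. Cache (old->new): [1 7]
  12. access 45: MISS, evict 1. Cache (old->new): [7 45]
  13. access 1: MISS, evict 7. Cache (old->new): [45 1]
  14. access 38: MISS, evict 45. Cache (old->new): [1 38]
  15. access 15: MISS, evict 1. Cache (old->new): [38 15]
  16. access 1: MISS, evict 38. Cache (old->new): [15 1]
  17. access 7: MISS, evict 15. Cache (old->new): [1 7]
Total: 5 hits, 12 misses, 10 evictions

Answer: 1 7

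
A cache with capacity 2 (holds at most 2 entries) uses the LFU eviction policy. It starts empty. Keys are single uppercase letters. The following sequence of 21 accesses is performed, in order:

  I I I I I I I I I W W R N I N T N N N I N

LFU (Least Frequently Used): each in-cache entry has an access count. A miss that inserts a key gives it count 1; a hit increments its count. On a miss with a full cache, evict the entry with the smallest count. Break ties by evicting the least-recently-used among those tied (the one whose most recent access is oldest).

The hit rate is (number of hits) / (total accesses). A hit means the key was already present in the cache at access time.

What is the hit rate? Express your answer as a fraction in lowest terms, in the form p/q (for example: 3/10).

Answer: 5/7

Derivation:
LFU simulation (capacity=2):
  1. access I: MISS. Cache: [I(c=1)]
  2. access I: HIT, count now 2. Cache: [I(c=2)]
  3. access I: HIT, count now 3. Cache: [I(c=3)]
  4. access I: HIT, count now 4. Cache: [I(c=4)]
  5. access I: HIT, count now 5. Cache: [I(c=5)]
  6. access I: HIT, count now 6. Cache: [I(c=6)]
  7. access I: HIT, count now 7. Cache: [I(c=7)]
  8. access I: HIT, count now 8. Cache: [I(c=8)]
  9. access I: HIT, count now 9. Cache: [I(c=9)]
  10. access W: MISS. Cache: [W(c=1) I(c=9)]
  11. access W: HIT, count now 2. Cache: [W(c=2) I(c=9)]
  12. access R: MISS, evict W(c=2). Cache: [R(c=1) I(c=9)]
  13. access N: MISS, evict R(c=1). Cache: [N(c=1) I(c=9)]
  14. access I: HIT, count now 10. Cache: [N(c=1) I(c=10)]
  15. access N: HIT, count now 2. Cache: [N(c=2) I(c=10)]
  16. access T: MISS, evict N(c=2). Cache: [T(c=1) I(c=10)]
  17. access N: MISS, evict T(c=1). Cache: [N(c=1) I(c=10)]
  18. access N: HIT, count now 2. Cache: [N(c=2) I(c=10)]
  19. access N: HIT, count now 3. Cache: [N(c=3) I(c=10)]
  20. access I: HIT, count now 11. Cache: [N(c=3) I(c=11)]
  21. access N: HIT, count now 4. Cache: [N(c=4) I(c=11)]
Total: 15 hits, 6 misses, 4 evictions

Hit rate = 15/21 = 5/7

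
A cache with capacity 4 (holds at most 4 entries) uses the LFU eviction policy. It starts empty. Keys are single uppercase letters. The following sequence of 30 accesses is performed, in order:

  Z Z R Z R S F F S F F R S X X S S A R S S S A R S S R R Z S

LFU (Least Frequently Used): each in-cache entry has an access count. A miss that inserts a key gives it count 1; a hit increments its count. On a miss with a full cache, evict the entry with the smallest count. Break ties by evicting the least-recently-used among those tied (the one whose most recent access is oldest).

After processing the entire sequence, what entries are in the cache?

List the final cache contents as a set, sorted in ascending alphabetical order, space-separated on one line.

LFU simulation (capacity=4):
  1. access Z: MISS. Cache: [Z(c=1)]
  2. access Z: HIT, count now 2. Cache: [Z(c=2)]
  3. access R: MISS. Cache: [R(c=1) Z(c=2)]
  4. access Z: HIT, count now 3. Cache: [R(c=1) Z(c=3)]
  5. access R: HIT, count now 2. Cache: [R(c=2) Z(c=3)]
  6. access S: MISS. Cache: [S(c=1) R(c=2) Z(c=3)]
  7. access F: MISS. Cache: [S(c=1) F(c=1) R(c=2) Z(c=3)]
  8. access F: HIT, count now 2. Cache: [S(c=1) R(c=2) F(c=2) Z(c=3)]
  9. access S: HIT, count now 2. Cache: [R(c=2) F(c=2) S(c=2) Z(c=3)]
  10. access F: HIT, count now 3. Cache: [R(c=2) S(c=2) Z(c=3) F(c=3)]
  11. access F: HIT, count now 4. Cache: [R(c=2) S(c=2) Z(c=3) F(c=4)]
  12. access R: HIT, count now 3. Cache: [S(c=2) Z(c=3) R(c=3) F(c=4)]
  13. access S: HIT, count now 3. Cache: [Z(c=3) R(c=3) S(c=3) F(c=4)]
  14. access X: MISS, evict Z(c=3). Cache: [X(c=1) R(c=3) S(c=3) F(c=4)]
  15. access X: HIT, count now 2. Cache: [X(c=2) R(c=3) S(c=3) F(c=4)]
  16. access S: HIT, count now 4. Cache: [X(c=2) R(c=3) F(c=4) S(c=4)]
  17. access S: HIT, count now 5. Cache: [X(c=2) R(c=3) F(c=4) S(c=5)]
  18. access A: MISS, evict X(c=2). Cache: [A(c=1) R(c=3) F(c=4) S(c=5)]
  19. access R: HIT, count now 4. Cache: [A(c=1) F(c=4) R(c=4) S(c=5)]
  20. access S: HIT, count now 6. Cache: [A(c=1) F(c=4) R(c=4) S(c=6)]
  21. access S: HIT, count now 7. Cache: [A(c=1) F(c=4) R(c=4) S(c=7)]
  22. access S: HIT, count now 8. Cache: [A(c=1) F(c=4) R(c=4) S(c=8)]
  23. access A: HIT, count now 2. Cache: [A(c=2) F(c=4) R(c=4) S(c=8)]
  24. access R: HIT, count now 5. Cache: [A(c=2) F(c=4) R(c=5) S(c=8)]
  25. access S: HIT, count now 9. Cache: [A(c=2) F(c=4) R(c=5) S(c=9)]
  26. access S: HIT, count now 10. Cache: [A(c=2) F(c=4) R(c=5) S(c=10)]
  27. access R: HIT, count now 6. Cache: [A(c=2) F(c=4) R(c=6) S(c=10)]
  28. access R: HIT, count now 7. Cache: [A(c=2) F(c=4) R(c=7) S(c=10)]
  29. access Z: MISS, evict A(c=2). Cache: [Z(c=1) F(c=4) R(c=7) S(c=10)]
  30. access S: HIT, count now 11. Cache: [Z(c=1) F(c=4) R(c=7) S(c=11)]
Total: 23 hits, 7 misses, 3 evictions

Answer: F R S Z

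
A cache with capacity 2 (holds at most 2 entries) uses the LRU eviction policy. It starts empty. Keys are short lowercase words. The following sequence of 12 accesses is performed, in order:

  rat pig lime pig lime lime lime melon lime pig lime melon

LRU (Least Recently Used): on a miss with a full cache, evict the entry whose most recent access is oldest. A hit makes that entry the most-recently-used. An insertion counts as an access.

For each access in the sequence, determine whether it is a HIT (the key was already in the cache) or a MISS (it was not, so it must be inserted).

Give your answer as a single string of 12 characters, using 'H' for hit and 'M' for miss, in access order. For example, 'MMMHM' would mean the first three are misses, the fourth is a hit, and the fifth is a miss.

Answer: MMMHHHHMHMHM

Derivation:
LRU simulation (capacity=2):
  1. access rat: MISS. Cache (LRU->MRU): [rat]
  2. access pig: MISS. Cache (LRU->MRU): [rat pig]
  3. access lime: MISS, evict rat. Cache (LRU->MRU): [pig lime]
  4. access pig: HIT. Cache (LRU->MRU): [lime pig]
  5. access lime: HIT. Cache (LRU->MRU): [pig lime]
  6. access lime: HIT. Cache (LRU->MRU): [pig lime]
  7. access lime: HIT. Cache (LRU->MRU): [pig lime]
  8. access melon: MISS, evict pig. Cache (LRU->MRU): [lime melon]
  9. access lime: HIT. Cache (LRU->MRU): [melon lime]
  10. access pig: MISS, evict melon. Cache (LRU->MRU): [lime pig]
  11. access lime: HIT. Cache (LRU->MRU): [pig lime]
  12. access melon: MISS, evict pig. Cache (LRU->MRU): [lime melon]
Total: 6 hits, 6 misses, 4 evictions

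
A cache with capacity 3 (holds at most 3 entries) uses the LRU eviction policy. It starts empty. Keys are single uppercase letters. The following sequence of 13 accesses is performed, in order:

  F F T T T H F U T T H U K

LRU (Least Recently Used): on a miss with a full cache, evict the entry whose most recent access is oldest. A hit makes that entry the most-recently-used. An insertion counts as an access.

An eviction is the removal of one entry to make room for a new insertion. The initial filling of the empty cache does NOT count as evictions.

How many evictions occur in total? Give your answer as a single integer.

LRU simulation (capacity=3):
  1. access F: MISS. Cache (LRU->MRU): [F]
  2. access F: HIT. Cache (LRU->MRU): [F]
  3. access T: MISS. Cache (LRU->MRU): [F T]
  4. access T: HIT. Cache (LRU->MRU): [F T]
  5. access T: HIT. Cache (LRU->MRU): [F T]
  6. access H: MISS. Cache (LRU->MRU): [F T H]
  7. access F: HIT. Cache (LRU->MRU): [T H F]
  8. access U: MISS, evict T. Cache (LRU->MRU): [H F U]
  9. access T: MISS, evict H. Cache (LRU->MRU): [F U T]
  10. access T: HIT. Cache (LRU->MRU): [F U T]
  11. access H: MISS, evict F. Cache (LRU->MRU): [U T H]
  12. access U: HIT. Cache (LRU->MRU): [T H U]
  13. access K: MISS, evict T. Cache (LRU->MRU): [H U K]
Total: 6 hits, 7 misses, 4 evictions

Answer: 4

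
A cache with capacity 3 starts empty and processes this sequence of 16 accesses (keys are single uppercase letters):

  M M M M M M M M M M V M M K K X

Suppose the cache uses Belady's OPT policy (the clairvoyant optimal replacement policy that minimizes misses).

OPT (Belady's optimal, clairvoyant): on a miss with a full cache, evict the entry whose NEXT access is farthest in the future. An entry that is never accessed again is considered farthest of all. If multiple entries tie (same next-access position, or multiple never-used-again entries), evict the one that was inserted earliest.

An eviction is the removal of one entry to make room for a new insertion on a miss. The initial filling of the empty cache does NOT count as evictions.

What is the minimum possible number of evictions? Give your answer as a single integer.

OPT (Belady) simulation (capacity=3):
  1. access M: MISS. Cache: [M]
  2. access M: HIT. Next use of M: step 3. Cache: [M]
  3. access M: HIT. Next use of M: step 4. Cache: [M]
  4. access M: HIT. Next use of M: step 5. Cache: [M]
  5. access M: HIT. Next use of M: step 6. Cache: [M]
  6. access M: HIT. Next use of M: step 7. Cache: [M]
  7. access M: HIT. Next use of M: step 8. Cache: [M]
  8. access M: HIT. Next use of M: step 9. Cache: [M]
  9. access M: HIT. Next use of M: step 10. Cache: [M]
  10. access M: HIT. Next use of M: step 12. Cache: [M]
  11. access V: MISS. Cache: [M V]
  12. access M: HIT. Next use of M: step 13. Cache: [M V]
  13. access M: HIT. Next use of M: never. Cache: [M V]
  14. access K: MISS. Cache: [M V K]
  15. access K: HIT. Next use of K: never. Cache: [M V K]
  16. access X: MISS, evict M (next use: never). Cache: [V K X]
Total: 12 hits, 4 misses, 1 evictions

Answer: 1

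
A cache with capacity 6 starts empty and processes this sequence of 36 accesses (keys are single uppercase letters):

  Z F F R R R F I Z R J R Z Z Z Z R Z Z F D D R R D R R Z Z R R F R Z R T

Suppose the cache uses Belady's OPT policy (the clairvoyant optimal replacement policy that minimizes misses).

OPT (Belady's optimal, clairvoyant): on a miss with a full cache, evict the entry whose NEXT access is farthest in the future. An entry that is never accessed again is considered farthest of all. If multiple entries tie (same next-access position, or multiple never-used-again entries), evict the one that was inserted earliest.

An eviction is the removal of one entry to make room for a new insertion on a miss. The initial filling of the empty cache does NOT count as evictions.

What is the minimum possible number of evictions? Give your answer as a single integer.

OPT (Belady) simulation (capacity=6):
  1. access Z: MISS. Cache: [Z]
  2. access F: MISS. Cache: [Z F]
  3. access F: HIT. Next use of F: step 7. Cache: [Z F]
  4. access R: MISS. Cache: [Z F R]
  5. access R: HIT. Next use of R: step 6. Cache: [Z F R]
  6. access R: HIT. Next use of R: step 10. Cache: [Z F R]
  7. access F: HIT. Next use of F: step 20. Cache: [Z F R]
  8. access I: MISS. Cache: [Z F R I]
  9. access Z: HIT. Next use of Z: step 13. Cache: [Z F R I]
  10. access R: HIT. Next use of R: step 12. Cache: [Z F R I]
  11. access J: MISS. Cache: [Z F R I J]
  12. access R: HIT. Next use of R: step 17. Cache: [Z F R I J]
  13. access Z: HIT. Next use of Z: step 14. Cache: [Z F R I J]
  14. access Z: HIT. Next use of Z: step 15. Cache: [Z F R I J]
  15. access Z: HIT. Next use of Z: step 16. Cache: [Z F R I J]
  16. access Z: HIT. Next use of Z: step 18. Cache: [Z F R I J]
  17. access R: HIT. Next use of R: step 23. Cache: [Z F R I J]
  18. access Z: HIT. Next use of Z: step 19. Cache: [Z F R I J]
  19. access Z: HIT. Next use of Z: step 28. Cache: [Z F R I J]
  20. access F: HIT. Next use of F: step 32. Cache: [Z F R I J]
  21. access D: MISS. Cache: [Z F R I J D]
  22. access D: HIT. Next use of D: step 25. Cache: [Z F R I J D]
  23. access R: HIT. Next use of R: step 24. Cache: [Z F R I J D]
  24. access R: HIT. Next use of R: step 26. Cache: [Z F R I J D]
  25. access D: HIT. Next use of D: never. Cache: [Z F R I J D]
  26. access R: HIT. Next use of R: step 27. Cache: [Z F R I J D]
  27. access R: HIT. Next use of R: step 30. Cache: [Z F R I J D]
  28. access Z: HIT. Next use of Z: step 29. Cache: [Z F R I J D]
  29. access Z: HIT. Next use of Z: step 34. Cache: [Z F R I J D]
  30. access R: HIT. Next use of R: step 31. Cache: [Z F R I J D]
  31. access R: HIT. Next use of R: step 33. Cache: [Z F R I J D]
  32. access F: HIT. Next use of F: never. Cache: [Z F R I J D]
  33. access R: HIT. Next use of R: step 35. Cache: [Z F R I J D]
  34. access Z: HIT. Next use of Z: never. Cache: [Z F R I J D]
  35. access R: HIT. Next use of R: never. Cache: [Z F R I J D]
  36. access T: MISS, evict Z (next use: never). Cache: [F R I J D T]
Total: 29 hits, 7 misses, 1 evictions

Answer: 1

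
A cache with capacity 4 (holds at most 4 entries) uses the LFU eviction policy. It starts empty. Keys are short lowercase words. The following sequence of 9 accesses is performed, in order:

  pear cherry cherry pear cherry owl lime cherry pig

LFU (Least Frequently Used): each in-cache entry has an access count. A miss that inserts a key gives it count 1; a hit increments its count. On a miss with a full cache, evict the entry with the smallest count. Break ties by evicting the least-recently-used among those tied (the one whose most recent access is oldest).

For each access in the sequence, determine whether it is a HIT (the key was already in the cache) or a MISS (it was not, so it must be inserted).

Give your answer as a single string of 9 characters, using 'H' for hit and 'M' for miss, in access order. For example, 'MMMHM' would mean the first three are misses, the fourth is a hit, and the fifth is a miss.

LFU simulation (capacity=4):
  1. access pear: MISS. Cache: [pear(c=1)]
  2. access cherry: MISS. Cache: [pear(c=1) cherry(c=1)]
  3. access cherry: HIT, count now 2. Cache: [pear(c=1) cherry(c=2)]
  4. access pear: HIT, count now 2. Cache: [cherry(c=2) pear(c=2)]
  5. access cherry: HIT, count now 3. Cache: [pear(c=2) cherry(c=3)]
  6. access owl: MISS. Cache: [owl(c=1) pear(c=2) cherry(c=3)]
  7. access lime: MISS. Cache: [owl(c=1) lime(c=1) pear(c=2) cherry(c=3)]
  8. access cherry: HIT, count now 4. Cache: [owl(c=1) lime(c=1) pear(c=2) cherry(c=4)]
  9. access pig: MISS, evict owl(c=1). Cache: [lime(c=1) pig(c=1) pear(c=2) cherry(c=4)]
Total: 4 hits, 5 misses, 1 evictions

Answer: MMHHHMMHM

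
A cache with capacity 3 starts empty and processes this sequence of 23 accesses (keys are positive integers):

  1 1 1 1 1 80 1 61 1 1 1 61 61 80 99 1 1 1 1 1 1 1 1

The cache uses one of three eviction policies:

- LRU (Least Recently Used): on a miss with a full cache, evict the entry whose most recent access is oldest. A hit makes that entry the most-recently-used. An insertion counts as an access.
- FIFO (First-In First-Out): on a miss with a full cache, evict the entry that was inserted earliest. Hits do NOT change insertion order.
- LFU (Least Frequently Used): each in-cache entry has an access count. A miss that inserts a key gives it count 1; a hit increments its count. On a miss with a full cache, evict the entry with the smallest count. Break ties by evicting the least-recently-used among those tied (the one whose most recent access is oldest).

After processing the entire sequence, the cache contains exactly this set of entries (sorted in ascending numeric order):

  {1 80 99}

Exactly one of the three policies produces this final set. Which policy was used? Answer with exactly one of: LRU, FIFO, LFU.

Simulating under each policy and comparing final sets:
  LRU: final set = {1 80 99} -> MATCHES target
  FIFO: final set = {1 61 99} -> differs
  LFU: final set = {1 61 99} -> differs
Only LRU produces the target set.

Answer: LRU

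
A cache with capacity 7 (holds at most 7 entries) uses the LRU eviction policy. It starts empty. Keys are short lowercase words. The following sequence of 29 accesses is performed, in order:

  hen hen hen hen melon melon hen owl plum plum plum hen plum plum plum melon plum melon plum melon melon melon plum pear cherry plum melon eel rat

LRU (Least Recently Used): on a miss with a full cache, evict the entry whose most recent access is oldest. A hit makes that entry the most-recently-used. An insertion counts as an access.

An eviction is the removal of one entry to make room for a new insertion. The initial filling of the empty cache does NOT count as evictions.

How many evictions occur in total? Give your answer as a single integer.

Answer: 1

Derivation:
LRU simulation (capacity=7):
  1. access hen: MISS. Cache (LRU->MRU): [hen]
  2. access hen: HIT. Cache (LRU->MRU): [hen]
  3. access hen: HIT. Cache (LRU->MRU): [hen]
  4. access hen: HIT. Cache (LRU->MRU): [hen]
  5. access melon: MISS. Cache (LRU->MRU): [hen melon]
  6. access melon: HIT. Cache (LRU->MRU): [hen melon]
  7. access hen: HIT. Cache (LRU->MRU): [melon hen]
  8. access owl: MISS. Cache (LRU->MRU): [melon hen owl]
  9. access plum: MISS. Cache (LRU->MRU): [melon hen owl plum]
  10. access plum: HIT. Cache (LRU->MRU): [melon hen owl plum]
  11. access plum: HIT. Cache (LRU->MRU): [melon hen owl plum]
  12. access hen: HIT. Cache (LRU->MRU): [melon owl plum hen]
  13. access plum: HIT. Cache (LRU->MRU): [melon owl hen plum]
  14. access plum: HIT. Cache (LRU->MRU): [melon owl hen plum]
  15. access plum: HIT. Cache (LRU->MRU): [melon owl hen plum]
  16. access melon: HIT. Cache (LRU->MRU): [owl hen plum melon]
  17. access plum: HIT. Cache (LRU->MRU): [owl hen melon plum]
  18. access melon: HIT. Cache (LRU->MRU): [owl hen plum melon]
  19. access plum: HIT. Cache (LRU->MRU): [owl hen melon plum]
  20. access melon: HIT. Cache (LRU->MRU): [owl hen plum melon]
  21. access melon: HIT. Cache (LRU->MRU): [owl hen plum melon]
  22. access melon: HIT. Cache (LRU->MRU): [owl hen plum melon]
  23. access plum: HIT. Cache (LRU->MRU): [owl hen melon plum]
  24. access pear: MISS. Cache (LRU->MRU): [owl hen melon plum pear]
  25. access cherry: MISS. Cache (LRU->MRU): [owl hen melon plum pear cherry]
  26. access plum: HIT. Cache (LRU->MRU): [owl hen melon pear cherry plum]
  27. access melon: HIT. Cache (LRU->MRU): [owl hen pear cherry plum melon]
  28. access eel: MISS. Cache (LRU->MRU): [owl hen pear cherry plum melon eel]
  29. access rat: MISS, evict owl. Cache (LRU->MRU): [hen pear cherry plum melon eel rat]
Total: 21 hits, 8 misses, 1 evictions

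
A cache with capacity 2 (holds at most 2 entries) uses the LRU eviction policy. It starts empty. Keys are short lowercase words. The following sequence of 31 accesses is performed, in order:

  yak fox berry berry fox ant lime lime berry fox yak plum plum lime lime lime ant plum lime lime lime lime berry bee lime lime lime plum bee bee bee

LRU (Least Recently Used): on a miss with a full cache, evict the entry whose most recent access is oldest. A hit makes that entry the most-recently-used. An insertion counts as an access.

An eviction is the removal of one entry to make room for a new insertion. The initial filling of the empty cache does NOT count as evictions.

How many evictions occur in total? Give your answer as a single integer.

LRU simulation (capacity=2):
  1. access yak: MISS. Cache (LRU->MRU): [yak]
  2. access fox: MISS. Cache (LRU->MRU): [yak fox]
  3. access berry: MISS, evict yak. Cache (LRU->MRU): [fox berry]
  4. access berry: HIT. Cache (LRU->MRU): [fox berry]
  5. access fox: HIT. Cache (LRU->MRU): [berry fox]
  6. access ant: MISS, evict berry. Cache (LRU->MRU): [fox ant]
  7. access lime: MISS, evict fox. Cache (LRU->MRU): [ant lime]
  8. access lime: HIT. Cache (LRU->MRU): [ant lime]
  9. access berry: MISS, evict ant. Cache (LRU->MRU): [lime berry]
  10. access fox: MISS, evict lime. Cache (LRU->MRU): [berry fox]
  11. access yak: MISS, evict berry. Cache (LRU->MRU): [fox yak]
  12. access plum: MISS, evict fox. Cache (LRU->MRU): [yak plum]
  13. access plum: HIT. Cache (LRU->MRU): [yak plum]
  14. access lime: MISS, evict yak. Cache (LRU->MRU): [plum lime]
  15. access lime: HIT. Cache (LRU->MRU): [plum lime]
  16. access lime: HIT. Cache (LRU->MRU): [plum lime]
  17. access ant: MISS, evict plum. Cache (LRU->MRU): [lime ant]
  18. access plum: MISS, evict lime. Cache (LRU->MRU): [ant plum]
  19. access lime: MISS, evict ant. Cache (LRU->MRU): [plum lime]
  20. access lime: HIT. Cache (LRU->MRU): [plum lime]
  21. access lime: HIT. Cache (LRU->MRU): [plum lime]
  22. access lime: HIT. Cache (LRU->MRU): [plum lime]
  23. access berry: MISS, evict plum. Cache (LRU->MRU): [lime berry]
  24. access bee: MISS, evict lime. Cache (LRU->MRU): [berry bee]
  25. access lime: MISS, evict berry. Cache (LRU->MRU): [bee lime]
  26. access lime: HIT. Cache (LRU->MRU): [bee lime]
  27. access lime: HIT. Cache (LRU->MRU): [bee lime]
  28. access plum: MISS, evict bee. Cache (LRU->MRU): [lime plum]
  29. access bee: MISS, evict lime. Cache (LRU->MRU): [plum bee]
  30. access bee: HIT. Cache (LRU->MRU): [plum bee]
  31. access bee: HIT. Cache (LRU->MRU): [plum bee]
Total: 13 hits, 18 misses, 16 evictions

Answer: 16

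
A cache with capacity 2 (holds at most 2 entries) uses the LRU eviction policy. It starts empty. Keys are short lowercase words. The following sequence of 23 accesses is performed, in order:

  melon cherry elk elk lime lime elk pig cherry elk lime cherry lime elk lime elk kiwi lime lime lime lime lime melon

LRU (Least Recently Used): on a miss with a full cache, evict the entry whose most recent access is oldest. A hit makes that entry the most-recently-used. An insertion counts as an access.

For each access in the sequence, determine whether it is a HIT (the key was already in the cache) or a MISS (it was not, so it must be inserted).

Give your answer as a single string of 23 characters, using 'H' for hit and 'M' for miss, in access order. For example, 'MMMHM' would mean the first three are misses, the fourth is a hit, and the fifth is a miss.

Answer: MMMHMHHMMMMMHMHHMMHHHHM

Derivation:
LRU simulation (capacity=2):
  1. access melon: MISS. Cache (LRU->MRU): [melon]
  2. access cherry: MISS. Cache (LRU->MRU): [melon cherry]
  3. access elk: MISS, evict melon. Cache (LRU->MRU): [cherry elk]
  4. access elk: HIT. Cache (LRU->MRU): [cherry elk]
  5. access lime: MISS, evict cherry. Cache (LRU->MRU): [elk lime]
  6. access lime: HIT. Cache (LRU->MRU): [elk lime]
  7. access elk: HIT. Cache (LRU->MRU): [lime elk]
  8. access pig: MISS, evict lime. Cache (LRU->MRU): [elk pig]
  9. access cherry: MISS, evict elk. Cache (LRU->MRU): [pig cherry]
  10. access elk: MISS, evict pig. Cache (LRU->MRU): [cherry elk]
  11. access lime: MISS, evict cherry. Cache (LRU->MRU): [elk lime]
  12. access cherry: MISS, evict elk. Cache (LRU->MRU): [lime cherry]
  13. access lime: HIT. Cache (LRU->MRU): [cherry lime]
  14. access elk: MISS, evict cherry. Cache (LRU->MRU): [lime elk]
  15. access lime: HIT. Cache (LRU->MRU): [elk lime]
  16. access elk: HIT. Cache (LRU->MRU): [lime elk]
  17. access kiwi: MISS, evict lime. Cache (LRU->MRU): [elk kiwi]
  18. access lime: MISS, evict elk. Cache (LRU->MRU): [kiwi lime]
  19. access lime: HIT. Cache (LRU->MRU): [kiwi lime]
  20. access lime: HIT. Cache (LRU->MRU): [kiwi lime]
  21. access lime: HIT. Cache (LRU->MRU): [kiwi lime]
  22. access lime: HIT. Cache (LRU->MRU): [kiwi lime]
  23. access melon: MISS, evict kiwi. Cache (LRU->MRU): [lime melon]
Total: 10 hits, 13 misses, 11 evictions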